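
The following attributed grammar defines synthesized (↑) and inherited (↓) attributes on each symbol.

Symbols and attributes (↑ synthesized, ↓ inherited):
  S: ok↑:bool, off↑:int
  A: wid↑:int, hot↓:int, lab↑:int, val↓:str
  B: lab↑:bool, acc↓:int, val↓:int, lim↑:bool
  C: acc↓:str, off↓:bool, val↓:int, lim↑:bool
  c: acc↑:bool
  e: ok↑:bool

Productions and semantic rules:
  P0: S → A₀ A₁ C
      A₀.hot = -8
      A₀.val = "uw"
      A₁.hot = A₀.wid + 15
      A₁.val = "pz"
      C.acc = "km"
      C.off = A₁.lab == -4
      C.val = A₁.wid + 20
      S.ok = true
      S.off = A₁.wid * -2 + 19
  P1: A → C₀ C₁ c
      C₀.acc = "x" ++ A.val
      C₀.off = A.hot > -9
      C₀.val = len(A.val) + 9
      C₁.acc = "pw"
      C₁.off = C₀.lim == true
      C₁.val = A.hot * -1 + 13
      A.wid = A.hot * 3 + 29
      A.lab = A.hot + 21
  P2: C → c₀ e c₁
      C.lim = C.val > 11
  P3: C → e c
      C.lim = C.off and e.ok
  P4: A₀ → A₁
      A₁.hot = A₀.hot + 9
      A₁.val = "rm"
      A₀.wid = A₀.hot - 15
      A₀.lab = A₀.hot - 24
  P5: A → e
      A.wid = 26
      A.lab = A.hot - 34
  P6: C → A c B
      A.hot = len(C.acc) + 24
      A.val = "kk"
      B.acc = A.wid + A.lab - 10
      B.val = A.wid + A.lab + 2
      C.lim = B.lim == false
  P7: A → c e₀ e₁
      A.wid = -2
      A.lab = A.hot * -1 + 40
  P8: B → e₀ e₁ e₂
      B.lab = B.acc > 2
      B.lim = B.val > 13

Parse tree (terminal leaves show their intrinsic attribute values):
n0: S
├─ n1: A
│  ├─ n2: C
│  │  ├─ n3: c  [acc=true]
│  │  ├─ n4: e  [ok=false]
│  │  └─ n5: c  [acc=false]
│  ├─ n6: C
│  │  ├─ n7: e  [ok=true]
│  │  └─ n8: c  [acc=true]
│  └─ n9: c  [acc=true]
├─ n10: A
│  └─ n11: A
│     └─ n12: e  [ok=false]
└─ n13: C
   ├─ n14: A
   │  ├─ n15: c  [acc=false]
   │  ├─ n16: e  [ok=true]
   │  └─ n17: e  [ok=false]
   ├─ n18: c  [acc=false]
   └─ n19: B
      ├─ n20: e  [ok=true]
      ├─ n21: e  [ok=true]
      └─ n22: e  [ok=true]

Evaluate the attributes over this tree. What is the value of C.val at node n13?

1. n1.hot = -8  [-8]
2. n1.val = "uw"  ["uw"]
3. n2.acc = "xuw"  ["x" ++ A.val]
4. n2.off = true  [A.hot > -9]
5. n2.val = 11  [len(A.val) + 9]
6. n3.acc = true  [terminal]
7. n4.ok = false  [terminal]
8. n5.acc = false  [terminal]
9. n2.lim = false  [C.val > 11]
10. n6.acc = "pw"  ["pw"]
11. n6.off = false  [C₀.lim == true]
12. n6.val = 21  [A.hot * -1 + 13]
13. n7.ok = true  [terminal]
14. n8.acc = true  [terminal]
15. n6.lim = false  [C.off and e.ok]
16. n9.acc = true  [terminal]
17. n1.wid = 5  [A.hot * 3 + 29]
18. n1.lab = 13  [A.hot + 21]
19. n10.hot = 20  [A₀.wid + 15]
20. n10.val = "pz"  ["pz"]
21. n11.hot = 29  [A₀.hot + 9]
22. n11.val = "rm"  ["rm"]
23. n12.ok = false  [terminal]
24. n11.wid = 26  [26]
25. n11.lab = -5  [A.hot - 34]
26. n10.wid = 5  [A₀.hot - 15]
27. n10.lab = -4  [A₀.hot - 24]
28. n13.acc = "km"  ["km"]
29. n13.off = true  [A₁.lab == -4]
30. n13.val = 25  [A₁.wid + 20]
31. n14.hot = 26  [len(C.acc) + 24]
32. n14.val = "kk"  ["kk"]
33. n15.acc = false  [terminal]
34. n16.ok = true  [terminal]
35. n17.ok = false  [terminal]
36. n14.wid = -2  [-2]
37. n14.lab = 14  [A.hot * -1 + 40]
38. n18.acc = false  [terminal]
39. n19.acc = 2  [A.wid + A.lab - 10]
40. n19.val = 14  [A.wid + A.lab + 2]
41. n20.ok = true  [terminal]
42. n21.ok = true  [terminal]
43. n22.ok = true  [terminal]
44. n19.lab = false  [B.acc > 2]
45. n19.lim = true  [B.val > 13]
46. n13.lim = false  [B.lim == false]
47. n0.ok = true  [true]
48. n0.off = 9  [A₁.wid * -2 + 19]

25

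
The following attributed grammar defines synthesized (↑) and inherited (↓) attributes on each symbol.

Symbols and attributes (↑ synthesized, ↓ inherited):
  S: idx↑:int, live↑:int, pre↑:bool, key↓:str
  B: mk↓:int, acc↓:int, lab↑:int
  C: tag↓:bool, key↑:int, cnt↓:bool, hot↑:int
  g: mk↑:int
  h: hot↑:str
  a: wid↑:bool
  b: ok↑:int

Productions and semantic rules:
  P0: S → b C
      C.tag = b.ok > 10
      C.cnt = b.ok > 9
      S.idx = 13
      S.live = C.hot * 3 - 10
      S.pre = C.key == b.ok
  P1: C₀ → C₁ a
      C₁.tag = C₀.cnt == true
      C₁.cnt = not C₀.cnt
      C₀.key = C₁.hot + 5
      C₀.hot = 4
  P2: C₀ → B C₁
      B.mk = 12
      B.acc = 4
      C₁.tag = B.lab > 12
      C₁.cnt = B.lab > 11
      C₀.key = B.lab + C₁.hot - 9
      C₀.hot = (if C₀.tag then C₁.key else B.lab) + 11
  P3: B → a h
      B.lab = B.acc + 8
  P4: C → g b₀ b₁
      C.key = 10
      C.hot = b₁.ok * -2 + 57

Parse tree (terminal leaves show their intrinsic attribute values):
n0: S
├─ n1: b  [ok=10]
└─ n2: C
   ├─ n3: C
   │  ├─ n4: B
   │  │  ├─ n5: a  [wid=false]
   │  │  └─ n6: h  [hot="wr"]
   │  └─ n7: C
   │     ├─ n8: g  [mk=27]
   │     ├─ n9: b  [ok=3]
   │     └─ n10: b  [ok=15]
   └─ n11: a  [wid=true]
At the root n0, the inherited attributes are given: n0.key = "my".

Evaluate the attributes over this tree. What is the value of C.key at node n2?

26

1. n0.key = "my"  [given at root]
2. n1.ok = 10  [terminal]
3. n2.tag = false  [b.ok > 10]
4. n2.cnt = true  [b.ok > 9]
5. n3.tag = true  [C₀.cnt == true]
6. n3.cnt = false  [not C₀.cnt]
7. n4.mk = 12  [12]
8. n4.acc = 4  [4]
9. n5.wid = false  [terminal]
10. n6.hot = "wr"  [terminal]
11. n4.lab = 12  [B.acc + 8]
12. n7.tag = false  [B.lab > 12]
13. n7.cnt = true  [B.lab > 11]
14. n8.mk = 27  [terminal]
15. n9.ok = 3  [terminal]
16. n10.ok = 15  [terminal]
17. n7.key = 10  [10]
18. n7.hot = 27  [b₁.ok * -2 + 57]
19. n3.key = 30  [B.lab + C₁.hot - 9]
20. n3.hot = 21  [(if C₀.tag then C₁.key else B.lab) + 11]
21. n11.wid = true  [terminal]
22. n2.key = 26  [C₁.hot + 5]
23. n2.hot = 4  [4]
24. n0.idx = 13  [13]
25. n0.live = 2  [C.hot * 3 - 10]
26. n0.pre = false  [C.key == b.ok]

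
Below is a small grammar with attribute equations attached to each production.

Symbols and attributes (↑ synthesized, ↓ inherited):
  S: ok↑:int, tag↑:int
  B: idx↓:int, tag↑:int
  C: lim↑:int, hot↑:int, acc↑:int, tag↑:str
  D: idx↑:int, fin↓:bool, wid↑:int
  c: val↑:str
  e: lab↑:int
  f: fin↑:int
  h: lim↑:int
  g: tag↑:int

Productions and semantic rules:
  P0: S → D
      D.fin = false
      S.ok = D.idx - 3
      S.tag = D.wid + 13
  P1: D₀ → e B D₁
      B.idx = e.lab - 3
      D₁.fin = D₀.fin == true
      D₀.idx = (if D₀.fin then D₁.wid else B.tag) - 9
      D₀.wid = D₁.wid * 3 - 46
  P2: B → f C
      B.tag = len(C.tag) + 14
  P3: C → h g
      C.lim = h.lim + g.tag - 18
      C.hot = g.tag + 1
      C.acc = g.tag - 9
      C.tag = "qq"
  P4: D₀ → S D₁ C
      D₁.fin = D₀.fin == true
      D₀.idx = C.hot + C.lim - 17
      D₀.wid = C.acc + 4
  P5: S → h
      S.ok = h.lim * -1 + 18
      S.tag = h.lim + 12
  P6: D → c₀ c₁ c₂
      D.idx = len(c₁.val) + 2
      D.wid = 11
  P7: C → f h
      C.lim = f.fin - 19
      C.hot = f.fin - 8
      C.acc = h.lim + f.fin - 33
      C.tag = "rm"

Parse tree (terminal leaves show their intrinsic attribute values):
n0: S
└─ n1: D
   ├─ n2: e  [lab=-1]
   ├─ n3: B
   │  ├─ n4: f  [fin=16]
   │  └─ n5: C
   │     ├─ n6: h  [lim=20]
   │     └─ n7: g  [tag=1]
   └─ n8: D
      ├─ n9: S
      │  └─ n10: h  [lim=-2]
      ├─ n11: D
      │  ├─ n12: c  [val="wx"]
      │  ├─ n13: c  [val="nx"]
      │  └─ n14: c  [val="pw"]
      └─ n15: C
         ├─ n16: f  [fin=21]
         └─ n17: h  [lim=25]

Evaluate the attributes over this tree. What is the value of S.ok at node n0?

1. n1.fin = false  [false]
2. n2.lab = -1  [terminal]
3. n3.idx = -4  [e.lab - 3]
4. n4.fin = 16  [terminal]
5. n6.lim = 20  [terminal]
6. n7.tag = 1  [terminal]
7. n5.lim = 3  [h.lim + g.tag - 18]
8. n5.hot = 2  [g.tag + 1]
9. n5.acc = -8  [g.tag - 9]
10. n5.tag = "qq"  ["qq"]
11. n3.tag = 16  [len(C.tag) + 14]
12. n8.fin = false  [D₀.fin == true]
13. n10.lim = -2  [terminal]
14. n9.ok = 20  [h.lim * -1 + 18]
15. n9.tag = 10  [h.lim + 12]
16. n11.fin = false  [D₀.fin == true]
17. n12.val = "wx"  [terminal]
18. n13.val = "nx"  [terminal]
19. n14.val = "pw"  [terminal]
20. n11.idx = 4  [len(c₁.val) + 2]
21. n11.wid = 11  [11]
22. n16.fin = 21  [terminal]
23. n17.lim = 25  [terminal]
24. n15.lim = 2  [f.fin - 19]
25. n15.hot = 13  [f.fin - 8]
26. n15.acc = 13  [h.lim + f.fin - 33]
27. n15.tag = "rm"  ["rm"]
28. n8.idx = -2  [C.hot + C.lim - 17]
29. n8.wid = 17  [C.acc + 4]
30. n1.idx = 7  [(if D₀.fin then D₁.wid else B.tag) - 9]
31. n1.wid = 5  [D₁.wid * 3 - 46]
32. n0.ok = 4  [D.idx - 3]
33. n0.tag = 18  [D.wid + 13]

4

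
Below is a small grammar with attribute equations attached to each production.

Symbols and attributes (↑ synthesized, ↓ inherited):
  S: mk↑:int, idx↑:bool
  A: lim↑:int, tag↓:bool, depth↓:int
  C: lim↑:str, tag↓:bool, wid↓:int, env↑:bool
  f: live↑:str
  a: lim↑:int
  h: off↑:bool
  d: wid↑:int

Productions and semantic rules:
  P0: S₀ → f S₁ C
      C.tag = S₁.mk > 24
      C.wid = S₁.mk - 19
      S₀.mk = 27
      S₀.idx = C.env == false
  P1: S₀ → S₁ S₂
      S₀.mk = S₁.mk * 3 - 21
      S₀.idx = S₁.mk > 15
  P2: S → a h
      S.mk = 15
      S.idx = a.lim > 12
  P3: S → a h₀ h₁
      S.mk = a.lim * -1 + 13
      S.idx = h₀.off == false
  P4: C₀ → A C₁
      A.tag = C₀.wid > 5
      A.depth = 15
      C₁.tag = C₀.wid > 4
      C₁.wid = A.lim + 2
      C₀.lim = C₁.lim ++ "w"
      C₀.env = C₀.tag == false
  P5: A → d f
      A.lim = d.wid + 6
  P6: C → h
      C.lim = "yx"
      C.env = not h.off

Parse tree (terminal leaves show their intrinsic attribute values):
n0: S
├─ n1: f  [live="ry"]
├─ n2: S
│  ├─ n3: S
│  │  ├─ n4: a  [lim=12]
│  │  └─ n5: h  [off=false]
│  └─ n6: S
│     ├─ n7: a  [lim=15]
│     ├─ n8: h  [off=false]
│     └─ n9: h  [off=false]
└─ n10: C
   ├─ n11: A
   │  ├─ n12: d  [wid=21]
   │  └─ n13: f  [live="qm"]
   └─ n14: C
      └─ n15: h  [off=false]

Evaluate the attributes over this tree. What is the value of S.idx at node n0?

1. n1.live = "ry"  [terminal]
2. n4.lim = 12  [terminal]
3. n5.off = false  [terminal]
4. n3.mk = 15  [15]
5. n3.idx = false  [a.lim > 12]
6. n7.lim = 15  [terminal]
7. n8.off = false  [terminal]
8. n9.off = false  [terminal]
9. n6.mk = -2  [a.lim * -1 + 13]
10. n6.idx = true  [h₀.off == false]
11. n2.mk = 24  [S₁.mk * 3 - 21]
12. n2.idx = false  [S₁.mk > 15]
13. n10.tag = false  [S₁.mk > 24]
14. n10.wid = 5  [S₁.mk - 19]
15. n11.tag = false  [C₀.wid > 5]
16. n11.depth = 15  [15]
17. n12.wid = 21  [terminal]
18. n13.live = "qm"  [terminal]
19. n11.lim = 27  [d.wid + 6]
20. n14.tag = true  [C₀.wid > 4]
21. n14.wid = 29  [A.lim + 2]
22. n15.off = false  [terminal]
23. n14.lim = "yx"  ["yx"]
24. n14.env = true  [not h.off]
25. n10.lim = "yxw"  [C₁.lim ++ "w"]
26. n10.env = true  [C₀.tag == false]
27. n0.mk = 27  [27]
28. n0.idx = false  [C.env == false]

false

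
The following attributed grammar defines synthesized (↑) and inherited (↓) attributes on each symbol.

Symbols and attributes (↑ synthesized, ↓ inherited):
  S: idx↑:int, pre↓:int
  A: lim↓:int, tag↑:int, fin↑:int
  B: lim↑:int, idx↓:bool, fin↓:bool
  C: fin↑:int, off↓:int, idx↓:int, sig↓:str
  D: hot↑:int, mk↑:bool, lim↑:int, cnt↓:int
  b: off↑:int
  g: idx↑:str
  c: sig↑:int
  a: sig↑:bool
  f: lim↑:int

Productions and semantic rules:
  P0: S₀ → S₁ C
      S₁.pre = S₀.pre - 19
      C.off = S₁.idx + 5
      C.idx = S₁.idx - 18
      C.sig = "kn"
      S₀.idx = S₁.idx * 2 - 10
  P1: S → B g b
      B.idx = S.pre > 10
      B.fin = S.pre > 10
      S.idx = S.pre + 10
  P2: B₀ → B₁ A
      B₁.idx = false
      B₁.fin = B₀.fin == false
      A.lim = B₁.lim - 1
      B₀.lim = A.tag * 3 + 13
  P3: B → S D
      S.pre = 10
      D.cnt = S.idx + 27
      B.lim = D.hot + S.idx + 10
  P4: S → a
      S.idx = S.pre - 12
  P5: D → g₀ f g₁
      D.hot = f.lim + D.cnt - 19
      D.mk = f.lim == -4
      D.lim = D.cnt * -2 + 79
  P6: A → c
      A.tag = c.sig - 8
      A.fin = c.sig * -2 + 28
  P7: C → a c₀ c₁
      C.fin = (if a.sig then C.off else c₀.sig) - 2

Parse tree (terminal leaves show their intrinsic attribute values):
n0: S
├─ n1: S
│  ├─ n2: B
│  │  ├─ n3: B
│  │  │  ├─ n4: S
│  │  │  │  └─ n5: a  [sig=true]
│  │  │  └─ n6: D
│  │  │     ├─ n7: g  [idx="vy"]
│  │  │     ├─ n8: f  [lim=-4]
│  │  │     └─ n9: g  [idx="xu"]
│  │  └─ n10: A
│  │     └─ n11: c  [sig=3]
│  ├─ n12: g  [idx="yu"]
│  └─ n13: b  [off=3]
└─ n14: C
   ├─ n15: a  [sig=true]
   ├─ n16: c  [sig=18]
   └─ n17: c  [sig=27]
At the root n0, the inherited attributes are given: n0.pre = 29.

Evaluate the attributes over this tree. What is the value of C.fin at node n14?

23

1. n0.pre = 29  [given at root]
2. n1.pre = 10  [S₀.pre - 19]
3. n2.idx = false  [S.pre > 10]
4. n2.fin = false  [S.pre > 10]
5. n3.idx = false  [false]
6. n3.fin = true  [B₀.fin == false]
7. n4.pre = 10  [10]
8. n5.sig = true  [terminal]
9. n4.idx = -2  [S.pre - 12]
10. n6.cnt = 25  [S.idx + 27]
11. n7.idx = "vy"  [terminal]
12. n8.lim = -4  [terminal]
13. n9.idx = "xu"  [terminal]
14. n6.hot = 2  [f.lim + D.cnt - 19]
15. n6.mk = true  [f.lim == -4]
16. n6.lim = 29  [D.cnt * -2 + 79]
17. n3.lim = 10  [D.hot + S.idx + 10]
18. n10.lim = 9  [B₁.lim - 1]
19. n11.sig = 3  [terminal]
20. n10.tag = -5  [c.sig - 8]
21. n10.fin = 22  [c.sig * -2 + 28]
22. n2.lim = -2  [A.tag * 3 + 13]
23. n12.idx = "yu"  [terminal]
24. n13.off = 3  [terminal]
25. n1.idx = 20  [S.pre + 10]
26. n14.off = 25  [S₁.idx + 5]
27. n14.idx = 2  [S₁.idx - 18]
28. n14.sig = "kn"  ["kn"]
29. n15.sig = true  [terminal]
30. n16.sig = 18  [terminal]
31. n17.sig = 27  [terminal]
32. n14.fin = 23  [(if a.sig then C.off else c₀.sig) - 2]
33. n0.idx = 30  [S₁.idx * 2 - 10]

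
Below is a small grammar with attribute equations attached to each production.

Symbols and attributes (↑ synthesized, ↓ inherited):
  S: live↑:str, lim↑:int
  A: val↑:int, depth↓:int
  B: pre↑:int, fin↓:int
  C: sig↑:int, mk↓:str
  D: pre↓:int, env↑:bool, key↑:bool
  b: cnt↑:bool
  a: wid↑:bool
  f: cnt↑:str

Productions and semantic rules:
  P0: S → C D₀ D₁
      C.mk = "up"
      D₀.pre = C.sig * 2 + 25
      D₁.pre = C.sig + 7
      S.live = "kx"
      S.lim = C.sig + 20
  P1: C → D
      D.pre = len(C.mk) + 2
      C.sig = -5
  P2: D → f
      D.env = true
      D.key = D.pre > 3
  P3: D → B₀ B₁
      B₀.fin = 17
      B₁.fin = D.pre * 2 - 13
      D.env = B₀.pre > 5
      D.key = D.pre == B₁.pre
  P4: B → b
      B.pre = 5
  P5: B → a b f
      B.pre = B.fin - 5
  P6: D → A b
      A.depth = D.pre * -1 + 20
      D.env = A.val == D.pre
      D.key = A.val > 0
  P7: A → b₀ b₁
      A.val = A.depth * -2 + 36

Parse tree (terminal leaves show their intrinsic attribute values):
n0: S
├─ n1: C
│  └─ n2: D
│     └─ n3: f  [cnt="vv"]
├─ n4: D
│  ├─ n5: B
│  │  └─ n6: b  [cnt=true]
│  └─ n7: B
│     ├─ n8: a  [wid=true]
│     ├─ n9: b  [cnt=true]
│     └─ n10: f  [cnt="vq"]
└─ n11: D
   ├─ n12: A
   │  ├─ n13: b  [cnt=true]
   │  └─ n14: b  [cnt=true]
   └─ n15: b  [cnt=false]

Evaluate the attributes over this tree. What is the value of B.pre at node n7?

12

1. n1.mk = "up"  ["up"]
2. n2.pre = 4  [len(C.mk) + 2]
3. n3.cnt = "vv"  [terminal]
4. n2.env = true  [true]
5. n2.key = true  [D.pre > 3]
6. n1.sig = -5  [-5]
7. n4.pre = 15  [C.sig * 2 + 25]
8. n5.fin = 17  [17]
9. n6.cnt = true  [terminal]
10. n5.pre = 5  [5]
11. n7.fin = 17  [D.pre * 2 - 13]
12. n8.wid = true  [terminal]
13. n9.cnt = true  [terminal]
14. n10.cnt = "vq"  [terminal]
15. n7.pre = 12  [B.fin - 5]
16. n4.env = false  [B₀.pre > 5]
17. n4.key = false  [D.pre == B₁.pre]
18. n11.pre = 2  [C.sig + 7]
19. n12.depth = 18  [D.pre * -1 + 20]
20. n13.cnt = true  [terminal]
21. n14.cnt = true  [terminal]
22. n12.val = 0  [A.depth * -2 + 36]
23. n15.cnt = false  [terminal]
24. n11.env = false  [A.val == D.pre]
25. n11.key = false  [A.val > 0]
26. n0.live = "kx"  ["kx"]
27. n0.lim = 15  [C.sig + 20]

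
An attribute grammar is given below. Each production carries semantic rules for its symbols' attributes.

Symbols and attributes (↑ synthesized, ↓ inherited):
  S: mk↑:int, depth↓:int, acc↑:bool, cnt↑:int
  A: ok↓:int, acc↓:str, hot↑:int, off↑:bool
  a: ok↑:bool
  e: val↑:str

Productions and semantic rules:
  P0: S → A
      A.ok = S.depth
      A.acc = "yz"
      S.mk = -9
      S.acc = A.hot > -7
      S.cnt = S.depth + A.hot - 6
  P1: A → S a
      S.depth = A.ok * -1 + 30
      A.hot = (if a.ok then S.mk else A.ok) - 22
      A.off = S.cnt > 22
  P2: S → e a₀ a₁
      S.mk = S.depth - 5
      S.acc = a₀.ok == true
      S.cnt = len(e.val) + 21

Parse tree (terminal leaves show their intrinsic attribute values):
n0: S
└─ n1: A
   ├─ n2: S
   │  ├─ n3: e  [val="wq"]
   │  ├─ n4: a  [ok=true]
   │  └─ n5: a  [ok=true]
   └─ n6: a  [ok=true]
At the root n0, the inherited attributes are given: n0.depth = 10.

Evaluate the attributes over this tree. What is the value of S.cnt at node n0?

1. n0.depth = 10  [given at root]
2. n1.ok = 10  [S.depth]
3. n1.acc = "yz"  ["yz"]
4. n2.depth = 20  [A.ok * -1 + 30]
5. n3.val = "wq"  [terminal]
6. n4.ok = true  [terminal]
7. n5.ok = true  [terminal]
8. n2.mk = 15  [S.depth - 5]
9. n2.acc = true  [a₀.ok == true]
10. n2.cnt = 23  [len(e.val) + 21]
11. n6.ok = true  [terminal]
12. n1.hot = -7  [(if a.ok then S.mk else A.ok) - 22]
13. n1.off = true  [S.cnt > 22]
14. n0.mk = -9  [-9]
15. n0.acc = false  [A.hot > -7]
16. n0.cnt = -3  [S.depth + A.hot - 6]

-3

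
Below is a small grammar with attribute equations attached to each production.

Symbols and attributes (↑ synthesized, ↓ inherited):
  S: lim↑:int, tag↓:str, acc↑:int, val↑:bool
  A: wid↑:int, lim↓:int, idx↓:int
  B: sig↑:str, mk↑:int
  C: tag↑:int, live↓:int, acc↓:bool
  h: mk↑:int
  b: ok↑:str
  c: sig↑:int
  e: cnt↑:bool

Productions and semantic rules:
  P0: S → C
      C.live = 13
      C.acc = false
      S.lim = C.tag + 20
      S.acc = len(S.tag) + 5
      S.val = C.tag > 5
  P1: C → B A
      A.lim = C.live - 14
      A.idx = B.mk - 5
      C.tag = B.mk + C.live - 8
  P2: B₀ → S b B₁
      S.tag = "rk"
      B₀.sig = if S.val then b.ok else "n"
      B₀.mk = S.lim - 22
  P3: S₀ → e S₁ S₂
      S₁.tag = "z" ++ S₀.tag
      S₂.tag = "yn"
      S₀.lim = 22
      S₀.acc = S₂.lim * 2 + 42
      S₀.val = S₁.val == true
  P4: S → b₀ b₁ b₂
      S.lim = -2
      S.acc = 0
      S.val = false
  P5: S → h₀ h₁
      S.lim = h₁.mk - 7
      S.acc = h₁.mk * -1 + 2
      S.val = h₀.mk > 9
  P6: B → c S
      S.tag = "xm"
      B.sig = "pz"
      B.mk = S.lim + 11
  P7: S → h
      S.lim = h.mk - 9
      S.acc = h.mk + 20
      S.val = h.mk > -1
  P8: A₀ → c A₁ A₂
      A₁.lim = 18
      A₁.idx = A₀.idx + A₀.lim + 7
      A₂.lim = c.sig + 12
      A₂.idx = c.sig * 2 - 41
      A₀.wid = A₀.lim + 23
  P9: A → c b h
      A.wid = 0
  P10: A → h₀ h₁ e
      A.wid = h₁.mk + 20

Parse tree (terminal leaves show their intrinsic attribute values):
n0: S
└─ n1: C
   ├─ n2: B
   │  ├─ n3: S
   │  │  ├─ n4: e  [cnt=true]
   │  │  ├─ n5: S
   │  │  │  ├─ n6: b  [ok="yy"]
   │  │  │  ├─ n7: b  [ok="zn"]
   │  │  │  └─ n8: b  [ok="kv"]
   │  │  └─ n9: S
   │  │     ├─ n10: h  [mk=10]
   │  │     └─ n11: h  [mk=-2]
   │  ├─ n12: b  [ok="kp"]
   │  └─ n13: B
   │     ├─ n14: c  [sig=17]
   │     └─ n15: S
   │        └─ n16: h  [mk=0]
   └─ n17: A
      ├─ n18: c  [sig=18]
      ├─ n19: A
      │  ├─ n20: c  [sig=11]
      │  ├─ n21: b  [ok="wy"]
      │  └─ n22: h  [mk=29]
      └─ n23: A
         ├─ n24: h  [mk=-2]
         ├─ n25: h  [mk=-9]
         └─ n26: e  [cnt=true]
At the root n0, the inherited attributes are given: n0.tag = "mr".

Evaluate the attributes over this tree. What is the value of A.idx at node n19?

1

1. n0.tag = "mr"  [given at root]
2. n1.live = 13  [13]
3. n1.acc = false  [false]
4. n3.tag = "rk"  ["rk"]
5. n4.cnt = true  [terminal]
6. n5.tag = "zrk"  ["z" ++ S₀.tag]
7. n6.ok = "yy"  [terminal]
8. n7.ok = "zn"  [terminal]
9. n8.ok = "kv"  [terminal]
10. n5.lim = -2  [-2]
11. n5.acc = 0  [0]
12. n5.val = false  [false]
13. n9.tag = "yn"  ["yn"]
14. n10.mk = 10  [terminal]
15. n11.mk = -2  [terminal]
16. n9.lim = -9  [h₁.mk - 7]
17. n9.acc = 4  [h₁.mk * -1 + 2]
18. n9.val = true  [h₀.mk > 9]
19. n3.lim = 22  [22]
20. n3.acc = 24  [S₂.lim * 2 + 42]
21. n3.val = false  [S₁.val == true]
22. n12.ok = "kp"  [terminal]
23. n14.sig = 17  [terminal]
24. n15.tag = "xm"  ["xm"]
25. n16.mk = 0  [terminal]
26. n15.lim = -9  [h.mk - 9]
27. n15.acc = 20  [h.mk + 20]
28. n15.val = true  [h.mk > -1]
29. n13.sig = "pz"  ["pz"]
30. n13.mk = 2  [S.lim + 11]
31. n2.sig = "n"  [if S.val then b.ok else "n"]
32. n2.mk = 0  [S.lim - 22]
33. n17.lim = -1  [C.live - 14]
34. n17.idx = -5  [B.mk - 5]
35. n18.sig = 18  [terminal]
36. n19.lim = 18  [18]
37. n19.idx = 1  [A₀.idx + A₀.lim + 7]
38. n20.sig = 11  [terminal]
39. n21.ok = "wy"  [terminal]
40. n22.mk = 29  [terminal]
41. n19.wid = 0  [0]
42. n23.lim = 30  [c.sig + 12]
43. n23.idx = -5  [c.sig * 2 - 41]
44. n24.mk = -2  [terminal]
45. n25.mk = -9  [terminal]
46. n26.cnt = true  [terminal]
47. n23.wid = 11  [h₁.mk + 20]
48. n17.wid = 22  [A₀.lim + 23]
49. n1.tag = 5  [B.mk + C.live - 8]
50. n0.lim = 25  [C.tag + 20]
51. n0.acc = 7  [len(S.tag) + 5]
52. n0.val = false  [C.tag > 5]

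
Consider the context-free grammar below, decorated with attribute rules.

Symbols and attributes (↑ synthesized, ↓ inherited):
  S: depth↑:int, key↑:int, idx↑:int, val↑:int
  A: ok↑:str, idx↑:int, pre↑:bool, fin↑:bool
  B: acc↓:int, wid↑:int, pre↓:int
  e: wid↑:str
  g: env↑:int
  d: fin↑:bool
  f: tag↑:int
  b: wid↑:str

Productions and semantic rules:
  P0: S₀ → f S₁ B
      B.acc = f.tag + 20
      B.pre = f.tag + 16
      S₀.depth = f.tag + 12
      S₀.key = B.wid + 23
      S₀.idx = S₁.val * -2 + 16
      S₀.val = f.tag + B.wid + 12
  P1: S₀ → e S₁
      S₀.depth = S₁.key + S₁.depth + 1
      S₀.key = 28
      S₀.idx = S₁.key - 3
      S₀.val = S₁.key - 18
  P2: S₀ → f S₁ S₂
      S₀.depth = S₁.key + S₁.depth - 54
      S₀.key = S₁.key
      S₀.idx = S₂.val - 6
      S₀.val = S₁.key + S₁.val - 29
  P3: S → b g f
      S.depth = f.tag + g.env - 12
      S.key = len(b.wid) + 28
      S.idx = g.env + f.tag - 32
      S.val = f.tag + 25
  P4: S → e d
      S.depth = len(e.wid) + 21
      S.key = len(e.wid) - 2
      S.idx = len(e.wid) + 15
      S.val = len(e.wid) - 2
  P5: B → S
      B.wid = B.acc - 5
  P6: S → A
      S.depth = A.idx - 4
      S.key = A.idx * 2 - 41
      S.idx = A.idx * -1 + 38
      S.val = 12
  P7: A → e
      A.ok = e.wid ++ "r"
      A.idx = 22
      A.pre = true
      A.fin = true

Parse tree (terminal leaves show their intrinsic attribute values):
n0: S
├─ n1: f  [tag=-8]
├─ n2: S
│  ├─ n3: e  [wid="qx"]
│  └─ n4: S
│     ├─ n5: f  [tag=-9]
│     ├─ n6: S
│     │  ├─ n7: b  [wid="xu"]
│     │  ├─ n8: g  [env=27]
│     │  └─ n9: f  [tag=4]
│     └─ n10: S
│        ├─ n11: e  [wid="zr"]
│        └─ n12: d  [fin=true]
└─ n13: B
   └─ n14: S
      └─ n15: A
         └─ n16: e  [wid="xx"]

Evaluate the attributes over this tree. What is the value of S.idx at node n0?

-8

1. n1.tag = -8  [terminal]
2. n3.wid = "qx"  [terminal]
3. n5.tag = -9  [terminal]
4. n7.wid = "xu"  [terminal]
5. n8.env = 27  [terminal]
6. n9.tag = 4  [terminal]
7. n6.depth = 19  [f.tag + g.env - 12]
8. n6.key = 30  [len(b.wid) + 28]
9. n6.idx = -1  [g.env + f.tag - 32]
10. n6.val = 29  [f.tag + 25]
11. n11.wid = "zr"  [terminal]
12. n12.fin = true  [terminal]
13. n10.depth = 23  [len(e.wid) + 21]
14. n10.key = 0  [len(e.wid) - 2]
15. n10.idx = 17  [len(e.wid) + 15]
16. n10.val = 0  [len(e.wid) - 2]
17. n4.depth = -5  [S₁.key + S₁.depth - 54]
18. n4.key = 30  [S₁.key]
19. n4.idx = -6  [S₂.val - 6]
20. n4.val = 30  [S₁.key + S₁.val - 29]
21. n2.depth = 26  [S₁.key + S₁.depth + 1]
22. n2.key = 28  [28]
23. n2.idx = 27  [S₁.key - 3]
24. n2.val = 12  [S₁.key - 18]
25. n13.acc = 12  [f.tag + 20]
26. n13.pre = 8  [f.tag + 16]
27. n16.wid = "xx"  [terminal]
28. n15.ok = "xxr"  [e.wid ++ "r"]
29. n15.idx = 22  [22]
30. n15.pre = true  [true]
31. n15.fin = true  [true]
32. n14.depth = 18  [A.idx - 4]
33. n14.key = 3  [A.idx * 2 - 41]
34. n14.idx = 16  [A.idx * -1 + 38]
35. n14.val = 12  [12]
36. n13.wid = 7  [B.acc - 5]
37. n0.depth = 4  [f.tag + 12]
38. n0.key = 30  [B.wid + 23]
39. n0.idx = -8  [S₁.val * -2 + 16]
40. n0.val = 11  [f.tag + B.wid + 12]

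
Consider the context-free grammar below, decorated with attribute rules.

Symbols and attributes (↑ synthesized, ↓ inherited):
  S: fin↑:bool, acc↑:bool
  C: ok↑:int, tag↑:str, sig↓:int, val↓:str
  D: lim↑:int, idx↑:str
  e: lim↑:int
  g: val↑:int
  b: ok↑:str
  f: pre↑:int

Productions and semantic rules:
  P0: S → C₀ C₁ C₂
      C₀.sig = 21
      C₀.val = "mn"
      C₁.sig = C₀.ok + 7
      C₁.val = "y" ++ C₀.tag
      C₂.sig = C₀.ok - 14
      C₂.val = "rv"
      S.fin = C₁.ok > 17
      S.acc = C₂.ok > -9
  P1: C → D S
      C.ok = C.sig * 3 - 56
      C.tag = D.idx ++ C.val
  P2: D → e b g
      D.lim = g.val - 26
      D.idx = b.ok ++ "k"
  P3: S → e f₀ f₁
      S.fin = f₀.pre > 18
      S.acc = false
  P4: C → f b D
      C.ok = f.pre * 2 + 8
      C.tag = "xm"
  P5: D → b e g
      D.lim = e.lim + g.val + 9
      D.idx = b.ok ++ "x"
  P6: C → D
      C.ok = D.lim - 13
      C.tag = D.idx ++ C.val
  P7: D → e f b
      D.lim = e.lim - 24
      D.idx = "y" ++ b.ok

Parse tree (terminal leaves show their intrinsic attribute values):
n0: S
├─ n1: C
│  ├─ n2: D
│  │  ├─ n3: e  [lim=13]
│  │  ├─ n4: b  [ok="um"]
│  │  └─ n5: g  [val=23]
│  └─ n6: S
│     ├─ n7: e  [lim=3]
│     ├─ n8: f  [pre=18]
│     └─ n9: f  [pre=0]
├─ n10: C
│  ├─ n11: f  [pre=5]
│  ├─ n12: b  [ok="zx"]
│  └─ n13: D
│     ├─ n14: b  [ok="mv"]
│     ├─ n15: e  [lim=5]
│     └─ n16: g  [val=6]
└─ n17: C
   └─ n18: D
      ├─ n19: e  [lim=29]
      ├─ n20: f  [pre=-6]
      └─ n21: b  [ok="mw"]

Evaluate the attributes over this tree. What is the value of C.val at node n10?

1. n1.sig = 21  [21]
2. n1.val = "mn"  ["mn"]
3. n3.lim = 13  [terminal]
4. n4.ok = "um"  [terminal]
5. n5.val = 23  [terminal]
6. n2.lim = -3  [g.val - 26]
7. n2.idx = "umk"  [b.ok ++ "k"]
8. n7.lim = 3  [terminal]
9. n8.pre = 18  [terminal]
10. n9.pre = 0  [terminal]
11. n6.fin = false  [f₀.pre > 18]
12. n6.acc = false  [false]
13. n1.ok = 7  [C.sig * 3 - 56]
14. n1.tag = "umkmn"  [D.idx ++ C.val]
15. n10.sig = 14  [C₀.ok + 7]
16. n10.val = "yumkmn"  ["y" ++ C₀.tag]
17. n11.pre = 5  [terminal]
18. n12.ok = "zx"  [terminal]
19. n14.ok = "mv"  [terminal]
20. n15.lim = 5  [terminal]
21. n16.val = 6  [terminal]
22. n13.lim = 20  [e.lim + g.val + 9]
23. n13.idx = "mvx"  [b.ok ++ "x"]
24. n10.ok = 18  [f.pre * 2 + 8]
25. n10.tag = "xm"  ["xm"]
26. n17.sig = -7  [C₀.ok - 14]
27. n17.val = "rv"  ["rv"]
28. n19.lim = 29  [terminal]
29. n20.pre = -6  [terminal]
30. n21.ok = "mw"  [terminal]
31. n18.lim = 5  [e.lim - 24]
32. n18.idx = "ymw"  ["y" ++ b.ok]
33. n17.ok = -8  [D.lim - 13]
34. n17.tag = "ymwrv"  [D.idx ++ C.val]
35. n0.fin = true  [C₁.ok > 17]
36. n0.acc = true  [C₂.ok > -9]

"yumkmn"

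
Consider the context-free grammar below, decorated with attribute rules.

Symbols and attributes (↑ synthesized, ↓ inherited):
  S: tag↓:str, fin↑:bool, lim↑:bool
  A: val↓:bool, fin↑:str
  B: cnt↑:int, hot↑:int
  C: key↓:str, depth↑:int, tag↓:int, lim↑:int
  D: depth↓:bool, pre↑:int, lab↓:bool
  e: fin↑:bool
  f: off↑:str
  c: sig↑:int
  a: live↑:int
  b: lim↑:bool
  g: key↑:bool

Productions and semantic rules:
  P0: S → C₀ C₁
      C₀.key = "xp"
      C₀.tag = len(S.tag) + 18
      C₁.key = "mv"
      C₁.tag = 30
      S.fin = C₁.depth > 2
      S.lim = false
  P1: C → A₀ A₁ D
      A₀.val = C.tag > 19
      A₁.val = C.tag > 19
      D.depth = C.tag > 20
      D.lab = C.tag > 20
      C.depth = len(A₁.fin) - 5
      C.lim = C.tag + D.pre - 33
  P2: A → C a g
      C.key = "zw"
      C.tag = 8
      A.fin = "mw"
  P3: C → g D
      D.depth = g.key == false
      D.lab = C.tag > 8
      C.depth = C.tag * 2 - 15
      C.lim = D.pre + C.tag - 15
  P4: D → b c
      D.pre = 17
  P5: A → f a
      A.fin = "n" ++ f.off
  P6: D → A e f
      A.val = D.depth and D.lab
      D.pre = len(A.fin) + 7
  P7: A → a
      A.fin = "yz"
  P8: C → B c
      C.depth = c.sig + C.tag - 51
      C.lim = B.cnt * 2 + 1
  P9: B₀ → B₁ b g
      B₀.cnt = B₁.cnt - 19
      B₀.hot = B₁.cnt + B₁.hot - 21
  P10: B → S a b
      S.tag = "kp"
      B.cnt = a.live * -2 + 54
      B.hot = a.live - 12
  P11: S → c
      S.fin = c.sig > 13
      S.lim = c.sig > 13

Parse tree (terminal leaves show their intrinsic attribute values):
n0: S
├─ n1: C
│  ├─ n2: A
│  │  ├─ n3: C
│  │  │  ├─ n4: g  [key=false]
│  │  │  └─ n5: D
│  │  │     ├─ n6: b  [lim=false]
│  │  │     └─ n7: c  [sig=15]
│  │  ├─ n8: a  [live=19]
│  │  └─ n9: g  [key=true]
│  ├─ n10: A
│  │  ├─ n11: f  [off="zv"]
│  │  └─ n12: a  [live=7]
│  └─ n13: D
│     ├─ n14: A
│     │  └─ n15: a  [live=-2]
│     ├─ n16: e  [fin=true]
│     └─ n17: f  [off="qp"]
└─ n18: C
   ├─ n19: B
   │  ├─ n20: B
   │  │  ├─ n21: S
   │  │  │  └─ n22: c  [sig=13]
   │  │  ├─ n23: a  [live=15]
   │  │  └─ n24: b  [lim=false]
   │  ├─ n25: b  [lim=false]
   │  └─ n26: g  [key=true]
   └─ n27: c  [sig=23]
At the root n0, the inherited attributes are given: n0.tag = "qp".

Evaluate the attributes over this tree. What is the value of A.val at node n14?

1. n0.tag = "qp"  [given at root]
2. n1.key = "xp"  ["xp"]
3. n1.tag = 20  [len(S.tag) + 18]
4. n2.val = true  [C.tag > 19]
5. n3.key = "zw"  ["zw"]
6. n3.tag = 8  [8]
7. n4.key = false  [terminal]
8. n5.depth = true  [g.key == false]
9. n5.lab = false  [C.tag > 8]
10. n6.lim = false  [terminal]
11. n7.sig = 15  [terminal]
12. n5.pre = 17  [17]
13. n3.depth = 1  [C.tag * 2 - 15]
14. n3.lim = 10  [D.pre + C.tag - 15]
15. n8.live = 19  [terminal]
16. n9.key = true  [terminal]
17. n2.fin = "mw"  ["mw"]
18. n10.val = true  [C.tag > 19]
19. n11.off = "zv"  [terminal]
20. n12.live = 7  [terminal]
21. n10.fin = "nzv"  ["n" ++ f.off]
22. n13.depth = false  [C.tag > 20]
23. n13.lab = false  [C.tag > 20]
24. n14.val = false  [D.depth and D.lab]
25. n15.live = -2  [terminal]
26. n14.fin = "yz"  ["yz"]
27. n16.fin = true  [terminal]
28. n17.off = "qp"  [terminal]
29. n13.pre = 9  [len(A.fin) + 7]
30. n1.depth = -2  [len(A₁.fin) - 5]
31. n1.lim = -4  [C.tag + D.pre - 33]
32. n18.key = "mv"  ["mv"]
33. n18.tag = 30  [30]
34. n21.tag = "kp"  ["kp"]
35. n22.sig = 13  [terminal]
36. n21.fin = false  [c.sig > 13]
37. n21.lim = false  [c.sig > 13]
38. n23.live = 15  [terminal]
39. n24.lim = false  [terminal]
40. n20.cnt = 24  [a.live * -2 + 54]
41. n20.hot = 3  [a.live - 12]
42. n25.lim = false  [terminal]
43. n26.key = true  [terminal]
44. n19.cnt = 5  [B₁.cnt - 19]
45. n19.hot = 6  [B₁.cnt + B₁.hot - 21]
46. n27.sig = 23  [terminal]
47. n18.depth = 2  [c.sig + C.tag - 51]
48. n18.lim = 11  [B.cnt * 2 + 1]
49. n0.fin = false  [C₁.depth > 2]
50. n0.lim = false  [false]

false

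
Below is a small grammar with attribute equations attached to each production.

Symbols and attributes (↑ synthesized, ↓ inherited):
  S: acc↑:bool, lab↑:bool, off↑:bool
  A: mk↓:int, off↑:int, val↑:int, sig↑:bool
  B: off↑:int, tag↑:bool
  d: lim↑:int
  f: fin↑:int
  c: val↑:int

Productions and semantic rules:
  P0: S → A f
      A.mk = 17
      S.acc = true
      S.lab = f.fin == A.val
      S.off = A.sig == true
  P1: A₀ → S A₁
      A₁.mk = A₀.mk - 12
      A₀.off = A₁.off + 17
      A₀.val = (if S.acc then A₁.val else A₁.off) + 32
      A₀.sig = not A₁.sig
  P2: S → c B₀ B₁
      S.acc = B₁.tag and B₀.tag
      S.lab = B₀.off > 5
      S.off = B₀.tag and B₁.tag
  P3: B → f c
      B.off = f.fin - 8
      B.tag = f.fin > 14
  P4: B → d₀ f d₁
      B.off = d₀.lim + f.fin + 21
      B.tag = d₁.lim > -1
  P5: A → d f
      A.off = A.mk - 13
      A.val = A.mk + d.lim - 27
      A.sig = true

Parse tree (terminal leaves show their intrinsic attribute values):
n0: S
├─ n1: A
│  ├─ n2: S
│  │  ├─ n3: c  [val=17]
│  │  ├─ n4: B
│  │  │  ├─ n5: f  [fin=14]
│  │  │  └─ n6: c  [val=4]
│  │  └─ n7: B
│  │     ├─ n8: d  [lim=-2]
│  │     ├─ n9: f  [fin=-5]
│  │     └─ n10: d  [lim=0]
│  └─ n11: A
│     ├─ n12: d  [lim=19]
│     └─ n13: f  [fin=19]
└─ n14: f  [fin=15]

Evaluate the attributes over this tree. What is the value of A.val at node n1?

24

1. n1.mk = 17  [17]
2. n3.val = 17  [terminal]
3. n5.fin = 14  [terminal]
4. n6.val = 4  [terminal]
5. n4.off = 6  [f.fin - 8]
6. n4.tag = false  [f.fin > 14]
7. n8.lim = -2  [terminal]
8. n9.fin = -5  [terminal]
9. n10.lim = 0  [terminal]
10. n7.off = 14  [d₀.lim + f.fin + 21]
11. n7.tag = true  [d₁.lim > -1]
12. n2.acc = false  [B₁.tag and B₀.tag]
13. n2.lab = true  [B₀.off > 5]
14. n2.off = false  [B₀.tag and B₁.tag]
15. n11.mk = 5  [A₀.mk - 12]
16. n12.lim = 19  [terminal]
17. n13.fin = 19  [terminal]
18. n11.off = -8  [A.mk - 13]
19. n11.val = -3  [A.mk + d.lim - 27]
20. n11.sig = true  [true]
21. n1.off = 9  [A₁.off + 17]
22. n1.val = 24  [(if S.acc then A₁.val else A₁.off) + 32]
23. n1.sig = false  [not A₁.sig]
24. n14.fin = 15  [terminal]
25. n0.acc = true  [true]
26. n0.lab = false  [f.fin == A.val]
27. n0.off = false  [A.sig == true]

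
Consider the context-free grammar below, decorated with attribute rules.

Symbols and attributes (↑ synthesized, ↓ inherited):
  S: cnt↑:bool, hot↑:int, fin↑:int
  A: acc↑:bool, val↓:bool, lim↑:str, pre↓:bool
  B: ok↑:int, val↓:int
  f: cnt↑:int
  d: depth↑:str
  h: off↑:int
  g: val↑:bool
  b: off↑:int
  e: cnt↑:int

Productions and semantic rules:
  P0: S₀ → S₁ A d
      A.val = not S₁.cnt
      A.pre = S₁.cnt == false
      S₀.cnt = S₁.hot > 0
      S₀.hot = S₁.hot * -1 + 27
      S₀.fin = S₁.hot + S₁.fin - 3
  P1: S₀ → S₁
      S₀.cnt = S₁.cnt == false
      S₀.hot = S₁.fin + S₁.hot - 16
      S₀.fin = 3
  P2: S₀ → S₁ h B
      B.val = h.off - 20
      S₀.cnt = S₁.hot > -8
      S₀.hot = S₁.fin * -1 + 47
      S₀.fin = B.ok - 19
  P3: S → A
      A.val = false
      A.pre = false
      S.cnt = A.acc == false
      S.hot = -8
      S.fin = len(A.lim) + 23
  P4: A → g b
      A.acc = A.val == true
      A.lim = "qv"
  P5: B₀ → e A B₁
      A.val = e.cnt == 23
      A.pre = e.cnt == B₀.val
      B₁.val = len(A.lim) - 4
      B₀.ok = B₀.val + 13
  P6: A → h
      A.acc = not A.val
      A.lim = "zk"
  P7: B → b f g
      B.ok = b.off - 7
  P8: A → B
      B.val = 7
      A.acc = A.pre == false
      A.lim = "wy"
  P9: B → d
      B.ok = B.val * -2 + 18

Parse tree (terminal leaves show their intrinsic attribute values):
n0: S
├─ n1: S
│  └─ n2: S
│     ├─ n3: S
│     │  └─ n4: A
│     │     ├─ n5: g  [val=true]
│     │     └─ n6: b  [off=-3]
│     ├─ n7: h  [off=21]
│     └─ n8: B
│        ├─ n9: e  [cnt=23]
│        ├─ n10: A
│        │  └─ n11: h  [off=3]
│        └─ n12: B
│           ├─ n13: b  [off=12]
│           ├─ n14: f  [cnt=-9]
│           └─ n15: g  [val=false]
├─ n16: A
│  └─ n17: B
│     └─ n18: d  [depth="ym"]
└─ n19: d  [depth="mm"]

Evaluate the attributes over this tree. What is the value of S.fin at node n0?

1. n4.val = false  [false]
2. n4.pre = false  [false]
3. n5.val = true  [terminal]
4. n6.off = -3  [terminal]
5. n4.acc = false  [A.val == true]
6. n4.lim = "qv"  ["qv"]
7. n3.cnt = true  [A.acc == false]
8. n3.hot = -8  [-8]
9. n3.fin = 25  [len(A.lim) + 23]
10. n7.off = 21  [terminal]
11. n8.val = 1  [h.off - 20]
12. n9.cnt = 23  [terminal]
13. n10.val = true  [e.cnt == 23]
14. n10.pre = false  [e.cnt == B₀.val]
15. n11.off = 3  [terminal]
16. n10.acc = false  [not A.val]
17. n10.lim = "zk"  ["zk"]
18. n12.val = -2  [len(A.lim) - 4]
19. n13.off = 12  [terminal]
20. n14.cnt = -9  [terminal]
21. n15.val = false  [terminal]
22. n12.ok = 5  [b.off - 7]
23. n8.ok = 14  [B₀.val + 13]
24. n2.cnt = false  [S₁.hot > -8]
25. n2.hot = 22  [S₁.fin * -1 + 47]
26. n2.fin = -5  [B.ok - 19]
27. n1.cnt = true  [S₁.cnt == false]
28. n1.hot = 1  [S₁.fin + S₁.hot - 16]
29. n1.fin = 3  [3]
30. n16.val = false  [not S₁.cnt]
31. n16.pre = false  [S₁.cnt == false]
32. n17.val = 7  [7]
33. n18.depth = "ym"  [terminal]
34. n17.ok = 4  [B.val * -2 + 18]
35. n16.acc = true  [A.pre == false]
36. n16.lim = "wy"  ["wy"]
37. n19.depth = "mm"  [terminal]
38. n0.cnt = true  [S₁.hot > 0]
39. n0.hot = 26  [S₁.hot * -1 + 27]
40. n0.fin = 1  [S₁.hot + S₁.fin - 3]

1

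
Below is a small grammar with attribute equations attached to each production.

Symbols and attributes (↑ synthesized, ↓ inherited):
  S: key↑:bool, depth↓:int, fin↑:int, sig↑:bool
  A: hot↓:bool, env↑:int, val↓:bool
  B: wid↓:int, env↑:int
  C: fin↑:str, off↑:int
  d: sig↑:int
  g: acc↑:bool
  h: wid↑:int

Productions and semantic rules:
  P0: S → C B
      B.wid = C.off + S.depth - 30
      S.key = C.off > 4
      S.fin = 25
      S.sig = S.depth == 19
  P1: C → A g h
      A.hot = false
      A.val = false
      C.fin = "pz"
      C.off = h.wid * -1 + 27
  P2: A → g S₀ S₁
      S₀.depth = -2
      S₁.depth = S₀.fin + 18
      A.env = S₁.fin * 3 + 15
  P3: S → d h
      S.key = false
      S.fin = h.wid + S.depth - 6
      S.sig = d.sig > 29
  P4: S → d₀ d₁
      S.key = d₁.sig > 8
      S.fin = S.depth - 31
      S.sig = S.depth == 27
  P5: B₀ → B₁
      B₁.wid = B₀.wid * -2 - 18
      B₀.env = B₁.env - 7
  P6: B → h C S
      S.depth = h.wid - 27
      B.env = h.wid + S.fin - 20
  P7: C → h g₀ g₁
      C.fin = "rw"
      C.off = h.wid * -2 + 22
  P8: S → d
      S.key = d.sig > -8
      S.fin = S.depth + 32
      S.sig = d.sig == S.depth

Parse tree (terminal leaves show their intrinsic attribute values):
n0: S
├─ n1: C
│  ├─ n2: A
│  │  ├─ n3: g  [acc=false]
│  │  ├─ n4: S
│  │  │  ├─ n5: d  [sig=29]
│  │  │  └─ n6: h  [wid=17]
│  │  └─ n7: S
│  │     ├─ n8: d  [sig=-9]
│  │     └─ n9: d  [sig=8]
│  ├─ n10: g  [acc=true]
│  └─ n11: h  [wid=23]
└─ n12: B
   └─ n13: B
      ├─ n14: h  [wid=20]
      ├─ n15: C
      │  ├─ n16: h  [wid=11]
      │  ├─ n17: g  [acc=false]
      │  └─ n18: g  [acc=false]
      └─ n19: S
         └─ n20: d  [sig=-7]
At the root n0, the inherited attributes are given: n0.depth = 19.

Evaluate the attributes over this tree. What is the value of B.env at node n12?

1. n0.depth = 19  [given at root]
2. n2.hot = false  [false]
3. n2.val = false  [false]
4. n3.acc = false  [terminal]
5. n4.depth = -2  [-2]
6. n5.sig = 29  [terminal]
7. n6.wid = 17  [terminal]
8. n4.key = false  [false]
9. n4.fin = 9  [h.wid + S.depth - 6]
10. n4.sig = false  [d.sig > 29]
11. n7.depth = 27  [S₀.fin + 18]
12. n8.sig = -9  [terminal]
13. n9.sig = 8  [terminal]
14. n7.key = false  [d₁.sig > 8]
15. n7.fin = -4  [S.depth - 31]
16. n7.sig = true  [S.depth == 27]
17. n2.env = 3  [S₁.fin * 3 + 15]
18. n10.acc = true  [terminal]
19. n11.wid = 23  [terminal]
20. n1.fin = "pz"  ["pz"]
21. n1.off = 4  [h.wid * -1 + 27]
22. n12.wid = -7  [C.off + S.depth - 30]
23. n13.wid = -4  [B₀.wid * -2 - 18]
24. n14.wid = 20  [terminal]
25. n16.wid = 11  [terminal]
26. n17.acc = false  [terminal]
27. n18.acc = false  [terminal]
28. n15.fin = "rw"  ["rw"]
29. n15.off = 0  [h.wid * -2 + 22]
30. n19.depth = -7  [h.wid - 27]
31. n20.sig = -7  [terminal]
32. n19.key = true  [d.sig > -8]
33. n19.fin = 25  [S.depth + 32]
34. n19.sig = true  [d.sig == S.depth]
35. n13.env = 25  [h.wid + S.fin - 20]
36. n12.env = 18  [B₁.env - 7]
37. n0.key = false  [C.off > 4]
38. n0.fin = 25  [25]
39. n0.sig = true  [S.depth == 19]

18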